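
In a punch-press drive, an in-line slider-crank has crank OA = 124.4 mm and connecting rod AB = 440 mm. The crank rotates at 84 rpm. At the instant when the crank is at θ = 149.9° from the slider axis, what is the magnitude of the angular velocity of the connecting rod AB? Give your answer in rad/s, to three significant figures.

2.17

ω = 8.796 rad/s (converted from 84 rpm).
The rod makes angle φ with the slider axis where L sinφ = r sinθ; differentiating, L cosφ·φ̇ = r ω cosθ.
L cosφ = √(L² − r² sin²θ) = 0.43555 m.
|ω_rod| = r ω |cosθ| / √(L² − r² sin²θ) = 0.1244·8.796·0.86515/0.43555 = 2.1736 rad/s.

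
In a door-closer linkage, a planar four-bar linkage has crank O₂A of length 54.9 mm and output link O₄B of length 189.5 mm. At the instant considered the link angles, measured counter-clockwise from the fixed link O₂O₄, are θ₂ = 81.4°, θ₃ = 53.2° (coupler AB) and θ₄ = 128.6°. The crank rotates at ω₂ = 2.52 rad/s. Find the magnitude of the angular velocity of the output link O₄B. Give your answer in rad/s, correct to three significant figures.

0.357

ω₂ = 2.52 rad/s
Differentiating the loop-closure r₂e^{iθ₂}+r₃e^{iθ₃}=r₁+r₄e^{iθ₄} gives r₂ω₂e^{iθ₂}+r₃ω₃e^{iθ₃}=r₄ω₄e^{iθ₄}.
Eliminating the other unknown: ω₄ = r₂ω₂ sin(θ₂−θ₃) / [r₄ sin(θ₄−θ₃)].
Numerator sine = +0.47255; denominator sine = +0.96771.
Result = 0.0549·2.52·(+0.47255) / (0.1895·(+0.96771)) = +0.35651 rad/s; magnitude 0.35651 rad/s.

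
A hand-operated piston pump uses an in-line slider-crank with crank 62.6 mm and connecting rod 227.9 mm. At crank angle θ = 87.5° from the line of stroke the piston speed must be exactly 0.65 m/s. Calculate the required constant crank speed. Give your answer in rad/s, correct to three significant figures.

10.3

For an in-line slider-crank, |v_piston| = rω|sinθ|·[1 + r cosθ/√(L² − r² sin²θ)].
With r = 0.0626 m, L = 0.2279 m, θ = 87.5°: the bracketed kinematic factor |dx/dθ| = 0.06332 m.
ω = v/|dx/dθ| = 0.65/0.06332 = 10.265 rad/s.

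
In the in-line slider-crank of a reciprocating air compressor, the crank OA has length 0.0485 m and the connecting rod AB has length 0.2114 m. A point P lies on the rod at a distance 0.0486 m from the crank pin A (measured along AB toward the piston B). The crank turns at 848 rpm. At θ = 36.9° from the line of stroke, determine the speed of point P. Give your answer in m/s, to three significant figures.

ω = 88.8 rad/s.  Crank-pin speed |V_A| = rω = 4.3069 m/s, perpendicular to OA.
Rod angle: sinφ = −(r/L) sinθ ⇒ φ = -7.918°; ω_rod = −rω cosθ/√(L²−r²sin²θ) = -16.449 rad/s.
V_P = V_A + ω_rod × AP, with AP = 0.0486 m along the rod.
Components: V_Px = −rω sinθ − a·ω_rod·sinφ = -2.6961 m/s;  V_Py = rω cosθ + a·ω_rod·cosφ = +2.6524 m/s.
|V_P| = √(V_Px² + V_Py²) = 3.7821 m/s.

3.78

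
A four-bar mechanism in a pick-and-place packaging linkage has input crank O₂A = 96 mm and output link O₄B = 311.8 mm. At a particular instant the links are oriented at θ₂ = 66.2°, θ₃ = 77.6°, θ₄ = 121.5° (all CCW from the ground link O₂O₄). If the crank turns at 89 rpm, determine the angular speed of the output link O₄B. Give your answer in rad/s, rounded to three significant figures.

ω₂ = 9.32 rad/s (from 89 rpm).
Differentiating the loop-closure r₂e^{iθ₂}+r₃e^{iθ₃}=r₁+r₄e^{iθ₄} gives r₂ω₂e^{iθ₂}+r₃ω₃e^{iθ₃}=r₄ω₄e^{iθ₄}.
Eliminating the other unknown: ω₄ = r₂ω₂ sin(θ₂−θ₃) / [r₄ sin(θ₄−θ₃)].
Numerator sine = -0.19766; denominator sine = +0.69340.
Result = 0.096·9.32·(-0.19766) / (0.3118·(+0.69340)) = -0.81798 rad/s; magnitude 0.81798 rad/s.

0.818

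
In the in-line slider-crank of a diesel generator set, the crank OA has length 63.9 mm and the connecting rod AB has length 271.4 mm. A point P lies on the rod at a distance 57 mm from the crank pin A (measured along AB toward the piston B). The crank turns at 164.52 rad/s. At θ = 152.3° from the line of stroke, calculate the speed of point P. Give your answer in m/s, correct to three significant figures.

ω = 164.5 rad/s.  Crank-pin speed |V_A| = rω = 10.513 m/s, perpendicular to OA.
Rod angle: sinφ = −(r/L) sinθ ⇒ φ = -6.283°; ω_rod = −rω cosθ/√(L²−r²sin²θ) = +34.503 rad/s.
V_P = V_A + ω_rod × AP, with AP = 0.057 m along the rod.
Components: V_Px = −rω sinθ − a·ω_rod·sinφ = -4.6716 m/s;  V_Py = rω cosθ + a·ω_rod·cosφ = -7.3531 m/s.
|V_P| = √(V_Px² + V_Py²) = 8.7116 m/s.

8.71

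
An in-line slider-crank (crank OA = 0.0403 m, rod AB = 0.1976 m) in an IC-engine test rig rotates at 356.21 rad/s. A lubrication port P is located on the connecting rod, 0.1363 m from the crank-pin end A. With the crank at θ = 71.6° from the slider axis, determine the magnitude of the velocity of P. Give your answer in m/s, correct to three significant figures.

ω = 356.2 rad/s.  Crank-pin speed |V_A| = rω = 14.355 m/s, perpendicular to OA.
Rod angle: sinφ = −(r/L) sinθ ⇒ φ = -11.158°; ω_rod = −rω cosθ/√(L²−r²sin²θ) = -23.373 rad/s.
V_P = V_A + ω_rod × AP, with AP = 0.1363 m along the rod.
Components: V_Px = −rω sinθ − a·ω_rod·sinφ = -14.238 m/s;  V_Py = rω cosθ + a·ω_rod·cosφ = +1.4057 m/s.
|V_P| = √(V_Px² + V_Py²) = 14.307 m/s.

14.3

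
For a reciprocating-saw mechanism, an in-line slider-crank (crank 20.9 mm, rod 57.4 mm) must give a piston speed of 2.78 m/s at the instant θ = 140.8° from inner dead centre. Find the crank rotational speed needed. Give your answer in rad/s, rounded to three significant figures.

296

For an in-line slider-crank, |v_piston| = rω|sinθ|·[1 + r cosθ/√(L² − r² sin²θ)].
With r = 0.0209 m, L = 0.0574 m, θ = 140.8°: the bracketed kinematic factor |dx/dθ| = 0.0093794 m.
ω = v/|dx/dθ| = 2.78/0.0093794 = 296.4 rad/s.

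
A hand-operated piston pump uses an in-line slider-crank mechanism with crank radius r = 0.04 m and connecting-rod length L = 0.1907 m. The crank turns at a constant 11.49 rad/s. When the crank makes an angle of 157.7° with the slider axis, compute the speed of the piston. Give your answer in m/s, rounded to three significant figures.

0.140

ω = 11.49 rad/s
For an in-line slider-crank, x = r cosθ + √(L² − r² sin²θ), so v = −rω sinθ·[1 + r cosθ/√(L² − r² sin²θ)].
With r = 0.04 m, L = 0.1907 m, θ = 157.7°: √(L² − r² sin²θ) = 0.1901 m.
v = −0.04·11.49·0.37946·[1 + 0.04·-0.92521/0.1901] = -0.14045 m/s.
|v| = 0.14045 m/s.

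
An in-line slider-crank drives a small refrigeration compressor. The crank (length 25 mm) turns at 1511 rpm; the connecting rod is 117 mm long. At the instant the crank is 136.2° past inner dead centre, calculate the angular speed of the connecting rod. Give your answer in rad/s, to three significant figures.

24.7

ω = 158.2 rad/s (converted from 1511 rpm).
The rod makes angle φ with the slider axis where L sinφ = r sinθ; differentiating, L cosφ·φ̇ = r ω cosθ.
L cosφ = √(L² − r² sin²θ) = 0.11571 m.
|ω_rod| = r ω |cosθ| / √(L² − r² sin²θ) = 0.025·158.2·0.72176/0.11571 = 24.674 rad/s.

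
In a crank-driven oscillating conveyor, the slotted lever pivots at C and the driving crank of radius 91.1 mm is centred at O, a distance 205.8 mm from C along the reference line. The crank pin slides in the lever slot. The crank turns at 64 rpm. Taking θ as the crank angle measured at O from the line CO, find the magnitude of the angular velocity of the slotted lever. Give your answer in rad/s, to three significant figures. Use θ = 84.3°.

1.25

ω = 6.702 rad/s (from 64 rpm).
Crank pin A relative to C: A = (d + r cosθ, r sinθ); lever angle φ = atan2(r sinθ, d + r cosθ).
Differentiating tanφ: φ̇ = rω(d cosθ + r)/(d² + r² + 2dr cosθ).
d² + r² + 2dr cosθ = |CA|² = 0.054377 m²;  d cosθ + r = +0.11154 m.
|ω_lever| = |0.0911·6.702·+0.11154| / 0.054377 = 1.2524 rad/s.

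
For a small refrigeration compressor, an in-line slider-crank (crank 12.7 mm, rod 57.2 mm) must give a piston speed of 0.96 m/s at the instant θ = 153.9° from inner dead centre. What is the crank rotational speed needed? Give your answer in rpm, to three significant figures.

For an in-line slider-crank, |v_piston| = rω|sinθ|·[1 + r cosθ/√(L² − r² sin²θ)].
With r = 0.0127 m, L = 0.0572 m, θ = 153.9°: the bracketed kinematic factor |dx/dθ| = 0.0044679 m.
ω = v/|dx/dθ| = 0.96/0.0044679 = 214.87 rad/s.
N = 60ω/(2π) = 2051.8 rpm.

2050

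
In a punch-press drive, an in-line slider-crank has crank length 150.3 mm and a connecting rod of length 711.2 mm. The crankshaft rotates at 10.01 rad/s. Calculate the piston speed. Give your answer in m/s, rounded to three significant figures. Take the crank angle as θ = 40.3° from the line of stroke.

ω = 10.01 rad/s
For an in-line slider-crank, x = r cosθ + √(L² − r² sin²θ), so v = −rω sinθ·[1 + r cosθ/√(L² − r² sin²θ)].
With r = 0.1503 m, L = 0.7112 m, θ = 40.3°: √(L² − r² sin²θ) = 0.70452 m.
v = −0.1503·10.01·0.64679·[1 + 0.1503·0.76267/0.70452] = -1.1314 m/s.
|v| = 1.1314 m/s.

1.13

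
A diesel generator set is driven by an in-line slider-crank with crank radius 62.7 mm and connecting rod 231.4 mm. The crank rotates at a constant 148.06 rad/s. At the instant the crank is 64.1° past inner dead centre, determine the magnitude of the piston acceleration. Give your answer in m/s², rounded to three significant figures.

368

ω = 148.1 rad/s
x(θ) = r cosθ + √(L² − r² sin²θ); with ω constant, a = ω²·d²x/dθ².
d²x/dθ² = −r cosθ − r²(cos2θ)/√u − r⁴ sin²2θ/(4u^{3/2}),  u = L² − r² sin²θ = 0.0503647 m².
Substituting r = 0.0627 m, L = 0.2314 m, θ = 64.1°: d²x/dθ² = -0.016766 m.
a = ω²·d²x/dθ² = (148.1)²·(-0.016766) = -367.53 m/s²;  |a| = 367.53 m/s².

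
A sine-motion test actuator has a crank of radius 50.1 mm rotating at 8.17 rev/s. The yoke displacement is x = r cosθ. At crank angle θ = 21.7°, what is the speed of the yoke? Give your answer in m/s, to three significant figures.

0.951

ω = 51.33 rad/s (from 8.17 rev/s).
x = r cosθ ⇒ ẋ = −rω sinθ.
|v| = rω|sinθ| = 0.0501·51.33·|sin 21.7°| = 0.95092 m/s.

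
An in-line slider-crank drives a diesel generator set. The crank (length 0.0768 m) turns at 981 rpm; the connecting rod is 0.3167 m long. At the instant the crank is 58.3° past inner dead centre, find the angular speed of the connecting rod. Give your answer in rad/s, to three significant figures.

ω = 102.7 rad/s (converted from 981 rpm).
The rod makes angle φ with the slider axis where L sinφ = r sinθ; differentiating, L cosφ·φ̇ = r ω cosθ.
L cosφ = √(L² − r² sin²θ) = 0.30989 m.
|ω_rod| = r ω |cosθ| / √(L² − r² sin²θ) = 0.0768·102.7·0.52547/0.30989 = 13.378 rad/s.

13.4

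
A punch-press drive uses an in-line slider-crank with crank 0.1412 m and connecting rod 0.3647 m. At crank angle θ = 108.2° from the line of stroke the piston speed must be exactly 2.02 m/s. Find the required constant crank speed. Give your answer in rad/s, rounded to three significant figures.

17.3

For an in-line slider-crank, |v_piston| = rω|sinθ|·[1 + r cosθ/√(L² − r² sin²θ)].
With r = 0.1412 m, L = 0.3647 m, θ = 108.2°: the bracketed kinematic factor |dx/dθ| = 0.11669 m.
ω = v/|dx/dθ| = 2.02/0.11669 = 17.31 rad/s.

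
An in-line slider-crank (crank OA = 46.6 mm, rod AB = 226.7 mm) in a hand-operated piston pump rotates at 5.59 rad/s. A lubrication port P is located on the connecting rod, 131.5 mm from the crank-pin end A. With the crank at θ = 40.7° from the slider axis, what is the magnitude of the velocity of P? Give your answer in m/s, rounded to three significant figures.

ω = 5.59 rad/s.  Crank-pin speed |V_A| = rω = 0.26049 m/s, perpendicular to OA.
Rod angle: sinφ = −(r/L) sinθ ⇒ φ = -7.703°; ω_rod = −rω cosθ/√(L²−r²sin²θ) = -0.87908 rad/s.
V_P = V_A + ω_rod × AP, with AP = 0.1315 m along the rod.
Components: V_Px = −rω sinθ − a·ω_rod·sinφ = -0.18536 m/s;  V_Py = rω cosθ + a·ω_rod·cosφ = +0.082933 m/s.
|V_P| = √(V_Px² + V_Py²) = 0.20307 m/s.

0.203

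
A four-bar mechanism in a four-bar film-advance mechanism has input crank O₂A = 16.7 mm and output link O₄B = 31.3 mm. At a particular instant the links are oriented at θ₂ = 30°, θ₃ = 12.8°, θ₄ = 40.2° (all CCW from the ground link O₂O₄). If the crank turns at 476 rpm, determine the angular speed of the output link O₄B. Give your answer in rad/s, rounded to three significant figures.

17.1

ω₂ = 49.85 rad/s (from 476 rpm).
Differentiating the loop-closure r₂e^{iθ₂}+r₃e^{iθ₃}=r₁+r₄e^{iθ₄} gives r₂ω₂e^{iθ₂}+r₃ω₃e^{iθ₃}=r₄ω₄e^{iθ₄}.
Eliminating the other unknown: ω₄ = r₂ω₂ sin(θ₂−θ₃) / [r₄ sin(θ₄−θ₃)].
Numerator sine = +0.29571; denominator sine = +0.46020.
Result = 0.0167·49.85·(+0.29571) / (0.0313·(+0.46020)) = +17.089 rad/s; magnitude 17.089 rad/s.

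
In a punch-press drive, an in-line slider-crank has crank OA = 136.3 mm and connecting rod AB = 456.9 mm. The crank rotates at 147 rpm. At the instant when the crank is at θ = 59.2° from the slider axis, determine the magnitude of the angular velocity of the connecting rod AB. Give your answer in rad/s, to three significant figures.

2.43

ω = 15.39 rad/s (converted from 147 rpm).
The rod makes angle φ with the slider axis where L sinφ = r sinθ; differentiating, L cosφ·φ̇ = r ω cosθ.
L cosφ = √(L² − r² sin²θ) = 0.44165 m.
|ω_rod| = r ω |cosθ| / √(L² − r² sin²θ) = 0.1363·15.39·0.51204/0.44165 = 2.4326 rad/s.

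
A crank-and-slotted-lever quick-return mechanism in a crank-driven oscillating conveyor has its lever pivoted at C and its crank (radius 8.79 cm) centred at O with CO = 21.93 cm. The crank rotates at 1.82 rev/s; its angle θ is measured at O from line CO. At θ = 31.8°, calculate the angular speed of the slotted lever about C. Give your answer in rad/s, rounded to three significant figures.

ω = 11.44 rad/s (from 1.82 rev/s).
Crank pin A relative to C: A = (d + r cosθ, r sinθ); lever angle φ = atan2(r sinθ, d + r cosθ).
Differentiating tanφ: φ̇ = rω(d cosθ + r)/(d² + r² + 2dr cosθ).
d² + r² + 2dr cosθ = |CA|² = 0.0885848 m²;  d cosθ + r = +0.27428 m.
|ω_lever| = |0.0879·11.44·+0.27428| / 0.0885848 = 3.1123 rad/s.

3.11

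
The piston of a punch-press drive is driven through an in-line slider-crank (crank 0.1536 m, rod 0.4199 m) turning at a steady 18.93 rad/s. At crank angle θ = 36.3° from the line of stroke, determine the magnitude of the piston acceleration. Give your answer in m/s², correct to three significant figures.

51.2

ω = 18.93 rad/s
x(θ) = r cosθ + √(L² − r² sin²θ); with ω constant, a = ω²·d²x/dθ².
d²x/dθ² = −r cosθ − r²(cos2θ)/√u − r⁴ sin²2θ/(4u^{3/2}),  u = L² − r² sin²θ = 0.168047 m².
Substituting r = 0.1536 m, L = 0.4199 m, θ = 36.3°: d²x/dθ² = -0.14284 m.
a = ω²·d²x/dθ² = (18.93)²·(-0.14284) = -51.186 m/s²;  |a| = 51.186 m/s².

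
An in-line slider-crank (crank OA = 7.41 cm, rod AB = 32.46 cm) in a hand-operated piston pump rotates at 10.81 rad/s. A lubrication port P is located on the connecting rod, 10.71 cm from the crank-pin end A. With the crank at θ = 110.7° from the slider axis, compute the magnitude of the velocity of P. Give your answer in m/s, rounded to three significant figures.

0.753

ω = 10.81 rad/s.  Crank-pin speed |V_A| = rω = 0.80102 m/s, perpendicular to OA.
Rod angle: sinφ = −(r/L) sinθ ⇒ φ = -12.330°; ω_rod = −rω cosθ/√(L²−r²sin²θ) = +0.89287 rad/s.
V_P = V_A + ω_rod × AP, with AP = 0.1071 m along the rod.
Components: V_Px = −rω sinθ − a·ω_rod·sinφ = -0.72889 m/s;  V_Py = rω cosθ + a·ω_rod·cosφ = -0.18972 m/s.
|V_P| = √(V_Px² + V_Py²) = 0.75318 m/s.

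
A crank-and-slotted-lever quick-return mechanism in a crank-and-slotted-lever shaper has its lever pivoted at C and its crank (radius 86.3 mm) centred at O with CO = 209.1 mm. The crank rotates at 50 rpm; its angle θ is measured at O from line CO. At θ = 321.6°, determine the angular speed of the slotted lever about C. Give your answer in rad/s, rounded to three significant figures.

1.42

ω = 5.236 rad/s (from 50 rpm).
Crank pin A relative to C: A = (d + r cosθ, r sinθ); lever angle φ = atan2(r sinθ, d + r cosθ).
Differentiating tanφ: φ̇ = rω(d cosθ + r)/(d² + r² + 2dr cosθ).
d² + r² + 2dr cosθ = |CA|² = 0.0794545 m²;  d cosθ + r = +0.25017 m.
|ω_lever| = |0.0863·5.236·+0.25017| / 0.0794545 = 1.4227 rad/s.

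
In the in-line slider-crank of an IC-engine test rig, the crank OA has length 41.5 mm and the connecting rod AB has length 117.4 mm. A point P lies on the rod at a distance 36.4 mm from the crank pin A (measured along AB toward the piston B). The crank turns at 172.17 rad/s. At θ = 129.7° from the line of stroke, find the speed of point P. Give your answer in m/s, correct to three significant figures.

ω = 172.2 rad/s.  Crank-pin speed |V_A| = rω = 7.1451 m/s, perpendicular to OA.
Rod angle: sinφ = −(r/L) sinθ ⇒ φ = -15.782°; ω_rod = −rω cosθ/√(L²−r²sin²θ) = +40.399 rad/s.
V_P = V_A + ω_rod × AP, with AP = 0.0364 m along the rod.
Components: V_Px = −rω sinθ − a·ω_rod·sinφ = -5.0975 m/s;  V_Py = rω cosθ + a·ω_rod·cosφ = -3.1489 m/s.
|V_P| = √(V_Px² + V_Py²) = 5.9917 m/s.

5.99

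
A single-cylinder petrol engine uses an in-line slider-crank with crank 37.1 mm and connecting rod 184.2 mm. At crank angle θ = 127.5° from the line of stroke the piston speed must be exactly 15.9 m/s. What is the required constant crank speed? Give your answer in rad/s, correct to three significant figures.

For an in-line slider-crank, |v_piston| = rω|sinθ|·[1 + r cosθ/√(L² − r² sin²θ)].
With r = 0.0371 m, L = 0.1842 m, θ = 127.5°: the bracketed kinematic factor |dx/dθ| = 0.025778 m.
ω = v/|dx/dθ| = 15.9/0.025778 = 616.82 rad/s.

617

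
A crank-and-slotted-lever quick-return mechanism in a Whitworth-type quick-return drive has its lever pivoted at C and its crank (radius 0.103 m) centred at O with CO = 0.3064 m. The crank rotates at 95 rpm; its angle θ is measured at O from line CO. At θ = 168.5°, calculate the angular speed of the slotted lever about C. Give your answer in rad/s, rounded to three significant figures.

ω = 9.948 rad/s (from 95 rpm).
Crank pin A relative to C: A = (d + r cosθ, r sinθ); lever angle φ = atan2(r sinθ, d + r cosθ).
Differentiating tanφ: φ̇ = rω(d cosθ + r)/(d² + r² + 2dr cosθ).
d² + r² + 2dr cosθ = |CA|² = 0.0426387 m²;  d cosθ + r = -0.19725 m.
|ω_lever| = |0.103·9.948·-0.19725| / 0.0426387 = 4.7402 rad/s.

4.74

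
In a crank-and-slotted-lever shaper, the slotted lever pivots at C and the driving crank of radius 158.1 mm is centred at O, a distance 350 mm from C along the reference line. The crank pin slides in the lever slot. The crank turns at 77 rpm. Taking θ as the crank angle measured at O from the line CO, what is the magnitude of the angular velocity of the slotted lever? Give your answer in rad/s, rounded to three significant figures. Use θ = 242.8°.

ω = 8.063 rad/s (from 77 rpm).
Crank pin A relative to C: A = (d + r cosθ, r sinθ); lever angle φ = atan2(r sinθ, d + r cosθ).
Differentiating tanφ: φ̇ = rω(d cosθ + r)/(d² + r² + 2dr cosθ).
d² + r² + 2dr cosθ = |CA|² = 0.0969086 m²;  d cosθ + r = -0.0018843 m.
|ω_lever| = |0.1581·8.063·-0.0018843| / 0.0969086 = 0.024788 rad/s.

0.0248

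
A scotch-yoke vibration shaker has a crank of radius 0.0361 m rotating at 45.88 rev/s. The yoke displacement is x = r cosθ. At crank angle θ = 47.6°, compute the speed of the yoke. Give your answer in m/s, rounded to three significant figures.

7.68

ω = 288.3 rad/s (from 45.88 rev/s).
x = r cosθ ⇒ ẋ = −rω sinθ.
|v| = rω|sinθ| = 0.0361·288.3·|sin 47.6°| = 7.6848 m/s.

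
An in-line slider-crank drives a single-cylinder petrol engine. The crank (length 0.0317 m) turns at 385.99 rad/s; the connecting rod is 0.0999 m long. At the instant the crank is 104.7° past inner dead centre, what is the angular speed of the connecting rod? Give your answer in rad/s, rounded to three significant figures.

ω = 386 rad/s
The rod makes angle φ with the slider axis where L sinφ = r sinθ; differentiating, L cosφ·φ̇ = r ω cosθ.
L cosφ = √(L² − r² sin²θ) = 0.095078 m.
|ω_rod| = r ω |cosθ| / √(L² − r² sin²θ) = 0.0317·386·0.25376/0.095078 = 32.657 rad/s.

32.7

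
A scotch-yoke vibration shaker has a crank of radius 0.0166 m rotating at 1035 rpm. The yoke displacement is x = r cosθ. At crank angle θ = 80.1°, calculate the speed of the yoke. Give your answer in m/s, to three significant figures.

1.77

ω = 108.4 rad/s (from 1035 rpm).
x = r cosθ ⇒ ẋ = −rω sinθ.
|v| = rω|sinθ| = 0.0166·108.4·|sin 80.1°| = 1.7724 m/s.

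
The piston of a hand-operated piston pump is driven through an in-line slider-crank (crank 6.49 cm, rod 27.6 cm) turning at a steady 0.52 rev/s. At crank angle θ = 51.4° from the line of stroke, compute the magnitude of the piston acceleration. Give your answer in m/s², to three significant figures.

ω = 2π·0.52 = 3.267 rad/s
x(θ) = r cosθ + √(L² − r² sin²θ); with ω constant, a = ω²·d²x/dθ².
d²x/dθ² = −r cosθ − r²(cos2θ)/√u − r⁴ sin²2θ/(4u^{3/2}),  u = L² − r² sin²θ = 0.0736034 m².
Substituting r = 0.0649 m, L = 0.276 m, θ = 51.4°: d²x/dθ² = -0.037261 m.
a = ω²·d²x/dθ² = (3.267)²·(-0.037261) = -0.39776 m/s²;  |a| = 0.39776 m/s².

0.398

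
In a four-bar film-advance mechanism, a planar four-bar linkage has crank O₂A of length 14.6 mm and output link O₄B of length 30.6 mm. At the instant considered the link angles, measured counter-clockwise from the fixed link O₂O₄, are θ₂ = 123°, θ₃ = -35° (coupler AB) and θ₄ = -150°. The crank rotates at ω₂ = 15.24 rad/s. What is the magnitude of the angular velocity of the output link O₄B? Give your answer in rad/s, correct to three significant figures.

ω₂ = 15.24 rad/s
Differentiating the loop-closure r₂e^{iθ₂}+r₃e^{iθ₃}=r₁+r₄e^{iθ₄} gives r₂ω₂e^{iθ₂}+r₃ω₃e^{iθ₃}=r₄ω₄e^{iθ₄}.
Eliminating the other unknown: ω₄ = r₂ω₂ sin(θ₂−θ₃) / [r₄ sin(θ₄−θ₃)].
Numerator sine = +0.37461; denominator sine = -0.90631.
Result = 0.0146·15.24·(+0.37461) / (0.0306·(-0.90631)) = -3.0055 rad/s; magnitude 3.0055 rad/s.

3.01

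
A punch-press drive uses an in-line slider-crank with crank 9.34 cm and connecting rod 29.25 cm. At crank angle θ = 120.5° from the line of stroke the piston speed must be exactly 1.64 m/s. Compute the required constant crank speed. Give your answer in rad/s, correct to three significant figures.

24.5

For an in-line slider-crank, |v_piston| = rω|sinθ|·[1 + r cosθ/√(L² − r² sin²θ)].
With r = 0.0934 m, L = 0.2925 m, θ = 120.5°: the bracketed kinematic factor |dx/dθ| = 0.06691 m.
ω = v/|dx/dθ| = 1.64/0.06691 = 24.51 rad/s.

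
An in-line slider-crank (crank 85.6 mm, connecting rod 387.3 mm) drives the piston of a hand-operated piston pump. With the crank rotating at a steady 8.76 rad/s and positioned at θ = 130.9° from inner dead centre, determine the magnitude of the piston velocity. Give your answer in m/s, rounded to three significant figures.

ω = 8.76 rad/s
For an in-line slider-crank, x = r cosθ + √(L² − r² sin²θ), so v = −rω sinθ·[1 + r cosθ/√(L² − r² sin²θ)].
With r = 0.0856 m, L = 0.3873 m, θ = 130.9°: √(L² − r² sin²θ) = 0.38186 m.
v = −0.0856·8.76·0.75585·[1 + 0.0856·-0.65474/0.38186] = -0.48359 m/s.
|v| = 0.48359 m/s.

0.484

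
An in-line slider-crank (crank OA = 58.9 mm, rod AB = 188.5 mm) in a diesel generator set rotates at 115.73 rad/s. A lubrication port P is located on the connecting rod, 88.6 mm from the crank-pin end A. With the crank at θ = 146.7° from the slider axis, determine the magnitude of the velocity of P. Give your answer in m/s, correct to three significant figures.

ω = 115.7 rad/s.  Crank-pin speed |V_A| = rω = 6.8165 m/s, perpendicular to OA.
Rod angle: sinφ = −(r/L) sinθ ⇒ φ = -9.878°; ω_rod = −rω cosθ/√(L²−r²sin²θ) = +30.679 rad/s.
V_P = V_A + ω_rod × AP, with AP = 0.0886 m along the rod.
Components: V_Px = −rω sinθ − a·ω_rod·sinφ = -3.2761 m/s;  V_Py = rω cosθ + a·ω_rod·cosφ = -3.0194 m/s.
|V_P| = √(V_Px² + V_Py²) = 4.4553 m/s.

4.46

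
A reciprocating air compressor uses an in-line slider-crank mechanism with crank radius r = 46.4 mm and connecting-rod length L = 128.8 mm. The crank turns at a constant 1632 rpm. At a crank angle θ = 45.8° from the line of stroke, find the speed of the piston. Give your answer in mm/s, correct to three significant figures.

ω = 2π·1632/60 = 170.9 rad/s
For an in-line slider-crank, x = r cosθ + √(L² − r² sin²θ), so v = −rω sinθ·[1 + r cosθ/√(L² − r² sin²θ)].
With r = 0.0464 m, L = 0.1288 m, θ = 45.8°: √(L² − r² sin²θ) = 0.12443 m.
v = −0.0464·170.9·0.71691·[1 + 0.0464·0.69717/0.12443] = -7.163 m/s.
|v| = 7.163 m/s = 7163 mm/s.

7160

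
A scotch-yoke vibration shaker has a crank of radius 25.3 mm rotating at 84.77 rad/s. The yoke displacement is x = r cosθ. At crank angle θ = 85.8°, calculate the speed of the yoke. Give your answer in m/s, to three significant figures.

2.14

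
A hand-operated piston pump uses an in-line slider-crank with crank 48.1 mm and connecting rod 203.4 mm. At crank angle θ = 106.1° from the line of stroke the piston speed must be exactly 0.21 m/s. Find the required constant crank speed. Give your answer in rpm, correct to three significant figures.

For an in-line slider-crank, |v_piston| = rω|sinθ|·[1 + r cosθ/√(L² − r² sin²θ)].
With r = 0.0481 m, L = 0.2034 m, θ = 106.1°: the bracketed kinematic factor |dx/dθ| = 0.043101 m.
ω = v/|dx/dθ| = 0.21/0.043101 = 4.8722 rad/s.
N = 60ω/(2π) = 46.526 rpm.

46.5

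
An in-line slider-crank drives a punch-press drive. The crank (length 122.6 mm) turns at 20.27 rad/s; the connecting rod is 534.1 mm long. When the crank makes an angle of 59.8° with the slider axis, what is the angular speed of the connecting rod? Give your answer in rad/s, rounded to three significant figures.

2.39

ω = 20.27 rad/s
The rod makes angle φ with the slider axis where L sinφ = r sinθ; differentiating, L cosφ·φ̇ = r ω cosθ.
L cosφ = √(L² − r² sin²θ) = 0.52348 m.
|ω_rod| = r ω |cosθ| / √(L² − r² sin²θ) = 0.1226·20.27·0.50302/0.52348 = 2.388 rad/s.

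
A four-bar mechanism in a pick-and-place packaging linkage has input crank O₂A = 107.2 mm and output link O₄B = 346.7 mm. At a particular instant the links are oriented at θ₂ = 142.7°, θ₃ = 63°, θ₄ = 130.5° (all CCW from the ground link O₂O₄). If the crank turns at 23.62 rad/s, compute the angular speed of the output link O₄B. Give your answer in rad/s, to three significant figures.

7.78

ω₂ = 23.62 rad/s
Differentiating the loop-closure r₂e^{iθ₂}+r₃e^{iθ₃}=r₁+r₄e^{iθ₄} gives r₂ω₂e^{iθ₂}+r₃ω₃e^{iθ₃}=r₄ω₄e^{iθ₄}.
Eliminating the other unknown: ω₄ = r₂ω₂ sin(θ₂−θ₃) / [r₄ sin(θ₄−θ₃)].
Numerator sine = +0.98389; denominator sine = +0.92388.
Result = 0.1072·23.62·(+0.98389) / (0.3467·(+0.92388)) = +7.7777 rad/s; magnitude 7.7777 rad/s.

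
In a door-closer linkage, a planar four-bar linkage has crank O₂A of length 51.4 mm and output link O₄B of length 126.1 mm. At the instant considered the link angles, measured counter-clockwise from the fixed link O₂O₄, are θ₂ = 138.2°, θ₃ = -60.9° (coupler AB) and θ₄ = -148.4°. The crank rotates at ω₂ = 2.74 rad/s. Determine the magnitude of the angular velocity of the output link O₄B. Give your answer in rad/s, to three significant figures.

0.366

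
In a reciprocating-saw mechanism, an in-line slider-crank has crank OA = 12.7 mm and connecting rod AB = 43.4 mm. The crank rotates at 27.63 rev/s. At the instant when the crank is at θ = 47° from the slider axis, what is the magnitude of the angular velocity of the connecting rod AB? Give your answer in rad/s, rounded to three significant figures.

35.5

ω = 173.6 rad/s (converted from 27.63 rev/s).
The rod makes angle φ with the slider axis where L sinφ = r sinθ; differentiating, L cosφ·φ̇ = r ω cosθ.
L cosφ = √(L² − r² sin²θ) = 0.042394 m.
|ω_rod| = r ω |cosθ| / √(L² − r² sin²θ) = 0.0127·173.6·0.68200/0.042394 = 35.468 rad/s.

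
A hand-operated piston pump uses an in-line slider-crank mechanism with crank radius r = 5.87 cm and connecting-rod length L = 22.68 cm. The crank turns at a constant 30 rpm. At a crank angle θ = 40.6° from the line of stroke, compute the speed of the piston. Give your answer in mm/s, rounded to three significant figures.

144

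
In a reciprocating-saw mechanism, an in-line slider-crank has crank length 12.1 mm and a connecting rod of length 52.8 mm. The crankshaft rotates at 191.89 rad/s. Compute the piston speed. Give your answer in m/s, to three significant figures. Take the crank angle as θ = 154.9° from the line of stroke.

ω = 191.9 rad/s
For an in-line slider-crank, x = r cosθ + √(L² − r² sin²θ), so v = −rω sinθ·[1 + r cosθ/√(L² − r² sin²θ)].
With r = 0.0121 m, L = 0.0528 m, θ = 154.9°: √(L² − r² sin²θ) = 0.05255 m.
v = −0.0121·191.9·0.42420·[1 + 0.0121·-0.90557/0.05255] = -0.77956 m/s.
|v| = 0.77956 m/s.

0.780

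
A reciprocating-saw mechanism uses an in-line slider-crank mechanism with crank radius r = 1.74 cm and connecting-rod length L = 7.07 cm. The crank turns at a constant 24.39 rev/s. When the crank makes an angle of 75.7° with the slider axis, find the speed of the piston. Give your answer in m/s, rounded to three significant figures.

2.75

ω = 2π·24.4 = 153.2 rad/s
For an in-line slider-crank, x = r cosθ + √(L² − r² sin²θ), so v = −rω sinθ·[1 + r cosθ/√(L² − r² sin²θ)].
With r = 0.0174 m, L = 0.0707 m, θ = 75.7°: √(L² − r² sin²θ) = 0.06866 m.
v = −0.0174·153.2·0.96902·[1 + 0.0174·0.24700/0.06866] = -2.7456 m/s.
|v| = 2.7456 m/s.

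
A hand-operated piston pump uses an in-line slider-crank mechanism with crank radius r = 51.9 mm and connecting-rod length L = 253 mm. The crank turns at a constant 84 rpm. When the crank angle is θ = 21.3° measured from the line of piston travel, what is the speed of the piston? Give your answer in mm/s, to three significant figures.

198

ω = 2π·84/60 = 8.796 rad/s
For an in-line slider-crank, x = r cosθ + √(L² − r² sin²θ), so v = −rω sinθ·[1 + r cosθ/√(L² − r² sin²θ)].
With r = 0.0519 m, L = 0.253 m, θ = 21.3°: √(L² − r² sin²θ) = 0.2523 m.
v = −0.0519·8.796·0.36325·[1 + 0.0519·0.93169/0.2523] = -0.19762 m/s.
|v| = 0.19762 m/s = 197.62 mm/s.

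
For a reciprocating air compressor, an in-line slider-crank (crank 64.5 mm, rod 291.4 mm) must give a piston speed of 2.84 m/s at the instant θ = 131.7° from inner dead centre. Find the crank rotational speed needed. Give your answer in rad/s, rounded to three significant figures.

69.3

For an in-line slider-crank, |v_piston| = rω|sinθ|·[1 + r cosθ/√(L² − r² sin²θ)].
With r = 0.0645 m, L = 0.2914 m, θ = 131.7°: the bracketed kinematic factor |dx/dθ| = 0.040968 m.
ω = v/|dx/dθ| = 2.84/0.040968 = 69.322 rad/s.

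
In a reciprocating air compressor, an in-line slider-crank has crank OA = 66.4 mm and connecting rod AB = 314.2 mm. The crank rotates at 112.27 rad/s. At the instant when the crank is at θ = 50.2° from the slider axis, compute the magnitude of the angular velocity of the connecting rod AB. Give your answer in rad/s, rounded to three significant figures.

15.4

ω = 112.3 rad/s
The rod makes angle φ with the slider axis where L sinφ = r sinθ; differentiating, L cosφ·φ̇ = r ω cosθ.
L cosφ = √(L² − r² sin²θ) = 0.31003 m.
|ω_rod| = r ω |cosθ| / √(L² − r² sin²θ) = 0.0664·112.3·0.64011/0.31003 = 15.392 rad/s.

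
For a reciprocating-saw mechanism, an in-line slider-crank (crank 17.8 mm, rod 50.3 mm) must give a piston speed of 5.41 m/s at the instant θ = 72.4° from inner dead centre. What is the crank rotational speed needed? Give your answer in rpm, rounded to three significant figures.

2730

For an in-line slider-crank, |v_piston| = rω|sinθ|·[1 + r cosθ/√(L² − r² sin²θ)].
With r = 0.0178 m, L = 0.0503 m, θ = 72.4°: the bracketed kinematic factor |dx/dθ| = 0.018895 m.
ω = v/|dx/dθ| = 5.41/0.018895 = 286.31 rad/s.
N = 60ω/(2π) = 2734.1 rpm.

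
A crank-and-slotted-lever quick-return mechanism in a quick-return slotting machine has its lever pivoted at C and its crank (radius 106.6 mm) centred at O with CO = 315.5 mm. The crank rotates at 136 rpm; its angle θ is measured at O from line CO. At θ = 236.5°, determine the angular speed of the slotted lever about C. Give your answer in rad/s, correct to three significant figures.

1.39

ω = 14.24 rad/s (from 136 rpm).
Crank pin A relative to C: A = (d + r cosθ, r sinθ); lever angle φ = atan2(r sinθ, d + r cosθ).
Differentiating tanφ: φ̇ = rω(d cosθ + r)/(d² + r² + 2dr cosθ).
d² + r² + 2dr cosθ = |CA|² = 0.073778 m²;  d cosθ + r = -0.067536 m.
|ω_lever| = |0.1066·14.24·-0.067536| / 0.073778 = 1.3897 rad/s.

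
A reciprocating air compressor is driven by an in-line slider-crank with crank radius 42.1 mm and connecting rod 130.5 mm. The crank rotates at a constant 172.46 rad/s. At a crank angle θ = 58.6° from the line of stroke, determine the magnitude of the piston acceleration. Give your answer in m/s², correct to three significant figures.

470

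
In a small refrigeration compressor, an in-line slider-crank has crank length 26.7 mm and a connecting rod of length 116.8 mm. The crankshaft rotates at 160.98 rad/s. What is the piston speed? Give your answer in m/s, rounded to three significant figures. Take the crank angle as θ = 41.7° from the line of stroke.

3.35

ω = 161 rad/s
For an in-line slider-crank, x = r cosθ + √(L² − r² sin²θ), so v = −rω sinθ·[1 + r cosθ/√(L² − r² sin²θ)].
With r = 0.0267 m, L = 0.1168 m, θ = 41.7°: √(L² − r² sin²θ) = 0.11544 m.
v = −0.0267·161·0.66523·[1 + 0.0267·0.74664/0.11544] = -3.353 m/s.
|v| = 3.353 m/s.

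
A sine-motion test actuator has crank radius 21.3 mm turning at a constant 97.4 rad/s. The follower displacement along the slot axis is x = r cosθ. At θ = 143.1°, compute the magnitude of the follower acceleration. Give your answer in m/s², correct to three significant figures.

ω = 97.4 rad/s
x = r cosθ ⇒ ẍ = −rω² cosθ (ω constant).
|a| = rω²|cosθ| = 0.0213·(97.4)²·|cos 143.1°| = 161.59 m/s².

162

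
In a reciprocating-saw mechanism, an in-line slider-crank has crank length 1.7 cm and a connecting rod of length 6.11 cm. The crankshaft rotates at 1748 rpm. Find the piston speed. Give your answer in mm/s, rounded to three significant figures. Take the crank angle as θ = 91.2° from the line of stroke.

3090

ω = 2π·1748/60 = 183.1 rad/s
For an in-line slider-crank, x = r cosθ + √(L² − r² sin²θ), so v = −rω sinθ·[1 + r cosθ/√(L² − r² sin²θ)].
With r = 0.017 m, L = 0.0611 m, θ = 91.2°: √(L² − r² sin²θ) = 0.058688 m.
v = −0.017·183.1·0.99978·[1 + 0.017·-0.02094/0.058688] = -3.0923 m/s.
|v| = 3.0923 m/s = 3092.3 mm/s.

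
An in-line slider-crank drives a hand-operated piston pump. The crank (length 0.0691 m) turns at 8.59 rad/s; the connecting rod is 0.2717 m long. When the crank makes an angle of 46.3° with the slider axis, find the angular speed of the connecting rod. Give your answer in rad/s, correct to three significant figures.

1.54

ω = 8.59 rad/s
The rod makes angle φ with the slider axis where L sinφ = r sinθ; differentiating, L cosφ·φ̇ = r ω cosθ.
L cosφ = √(L² − r² sin²θ) = 0.26707 m.
|ω_rod| = r ω |cosθ| / √(L² − r² sin²θ) = 0.0691·8.59·0.69088/0.26707 = 1.5355 rad/s.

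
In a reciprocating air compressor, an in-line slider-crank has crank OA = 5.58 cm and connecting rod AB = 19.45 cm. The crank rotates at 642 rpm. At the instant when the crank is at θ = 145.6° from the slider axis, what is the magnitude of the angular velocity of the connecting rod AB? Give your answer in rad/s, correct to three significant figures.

16.1

ω = 67.23 rad/s (converted from 642 rpm).
The rod makes angle φ with the slider axis where L sinφ = r sinθ; differentiating, L cosφ·φ̇ = r ω cosθ.
L cosφ = √(L² − r² sin²θ) = 0.19193 m.
|ω_rod| = r ω |cosθ| / √(L² − r² sin²θ) = 0.0558·67.23·0.82511/0.19193 = 16.128 rad/s.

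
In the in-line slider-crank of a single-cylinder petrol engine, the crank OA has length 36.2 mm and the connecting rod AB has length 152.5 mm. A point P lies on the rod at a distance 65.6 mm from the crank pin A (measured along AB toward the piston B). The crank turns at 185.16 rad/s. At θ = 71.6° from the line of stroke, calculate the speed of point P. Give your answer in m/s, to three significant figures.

6.68

ω = 185.2 rad/s.  Crank-pin speed |V_A| = rω = 6.7028 m/s, perpendicular to OA.
Rod angle: sinφ = −(r/L) sinθ ⇒ φ = -13.017°; ω_rod = −rω cosθ/√(L²−r²sin²θ) = -14.24 rad/s.
V_P = V_A + ω_rod × AP, with AP = 0.0656 m along the rod.
Components: V_Px = −rω sinθ − a·ω_rod·sinφ = -6.5705 m/s;  V_Py = rω cosθ + a·ω_rod·cosφ = +1.2056 m/s.
|V_P| = √(V_Px² + V_Py²) = 6.6802 m/s.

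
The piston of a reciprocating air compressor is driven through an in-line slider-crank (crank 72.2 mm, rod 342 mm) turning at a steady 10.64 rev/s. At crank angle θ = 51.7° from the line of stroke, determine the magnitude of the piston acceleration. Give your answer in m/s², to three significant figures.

185

ω = 2π·10.6 = 66.85 rad/s
x(θ) = r cosθ + √(L² − r² sin²θ); with ω constant, a = ω²·d²x/dθ².
d²x/dθ² = −r cosθ − r²(cos2θ)/√u − r⁴ sin²2θ/(4u^{3/2}),  u = L² − r² sin²θ = 0.113754 m².
Substituting r = 0.0722 m, L = 0.342 m, θ = 51.7°: d²x/dθ² = -0.041334 m.
a = ω²·d²x/dθ² = (66.85)²·(-0.041334) = -184.73 m/s²;  |a| = 184.73 m/s².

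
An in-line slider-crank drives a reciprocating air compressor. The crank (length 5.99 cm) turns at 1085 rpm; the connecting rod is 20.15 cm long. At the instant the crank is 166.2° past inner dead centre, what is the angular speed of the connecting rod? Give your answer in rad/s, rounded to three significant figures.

ω = 113.6 rad/s (converted from 1085 rpm).
The rod makes angle φ with the slider axis where L sinφ = r sinθ; differentiating, L cosφ·φ̇ = r ω cosθ.
L cosφ = √(L² − r² sin²θ) = 0.20099 m.
|ω_rod| = r ω |cosθ| / √(L² − r² sin²θ) = 0.0599·113.6·0.97113/0.20099 = 32.884 rad/s.

32.9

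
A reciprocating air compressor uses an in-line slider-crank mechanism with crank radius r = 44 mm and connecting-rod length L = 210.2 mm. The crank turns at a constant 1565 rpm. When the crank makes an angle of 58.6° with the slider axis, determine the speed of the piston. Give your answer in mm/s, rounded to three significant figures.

ω = 2π·1565/60 = 163.9 rad/s
For an in-line slider-crank, x = r cosθ + √(L² − r² sin²θ), so v = −rω sinθ·[1 + r cosθ/√(L² − r² sin²θ)].
With r = 0.044 m, L = 0.2102 m, θ = 58.6°: √(L² − r² sin²θ) = 0.20682 m.
v = −0.044·163.9·0.85355·[1 + 0.044·0.52101/0.20682] = -6.8372 m/s.
|v| = 6.8372 m/s = 6837.2 mm/s.

6840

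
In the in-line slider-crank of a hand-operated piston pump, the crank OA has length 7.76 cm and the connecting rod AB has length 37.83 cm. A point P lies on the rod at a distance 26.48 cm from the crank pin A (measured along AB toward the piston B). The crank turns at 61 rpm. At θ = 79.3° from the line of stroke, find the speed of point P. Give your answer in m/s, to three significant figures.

ω = 6.388 rad/s.  Crank-pin speed |V_A| = rω = 0.4957 m/s, perpendicular to OA.
Rod angle: sinφ = −(r/L) sinθ ⇒ φ = -11.628°; ω_rod = −rω cosθ/√(L²−r²sin²θ) = -0.24838 rad/s.
V_P = V_A + ω_rod × AP, with AP = 0.2648 m along the rod.
Components: V_Px = −rω sinθ − a·ω_rod·sinφ = -0.50034 m/s;  V_Py = rω cosθ + a·ω_rod·cosφ = +0.027613 m/s.
|V_P| = √(V_Px² + V_Py²) = 0.5011 m/s.

0.501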